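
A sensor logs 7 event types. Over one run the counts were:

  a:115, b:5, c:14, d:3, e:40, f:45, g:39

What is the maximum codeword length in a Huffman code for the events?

Merge the two lowest-weight nodes at each step:
d(3) + b(5) → 8
8 + c(14) → 22
22 + g(39) → 61
e(40) + f(45) → 85
61 + 85 → 146
a(115) + 146 → 261
The rarest symbols sit at the bottom; the longest codeword is 5 bits.

5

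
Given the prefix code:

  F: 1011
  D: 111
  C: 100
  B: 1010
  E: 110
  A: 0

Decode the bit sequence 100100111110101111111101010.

Read left to right; each codeword is recognised as soon as it completes (prefix code):
  100→C | 100→C | 111→D | 110→E | 1011→F | 111→D | 111→D | 0→A | 1010→B
Decoded message: CCDEFDDAB

CCDEFDDAB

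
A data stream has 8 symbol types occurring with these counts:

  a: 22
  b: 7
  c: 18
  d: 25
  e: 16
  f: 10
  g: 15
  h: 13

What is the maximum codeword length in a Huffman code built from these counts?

4

Merge the two lowest-weight nodes at each step:
b(7) + f(10) → 17
h(13) + g(15) → 28
e(16) + 17 → 33
c(18) + a(22) → 40
d(25) + 28 → 53
33 + 40 → 73
53 + 73 → 126
The rarest symbols sit at the bottom; the longest codeword is 4 bits.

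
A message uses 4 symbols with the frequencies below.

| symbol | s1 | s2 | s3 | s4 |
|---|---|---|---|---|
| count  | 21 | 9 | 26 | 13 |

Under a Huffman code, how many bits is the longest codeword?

3

Merge the two lowest-weight nodes at each step:
merge s2(9) and s4(13): 22
merge s1(21) and 22: 43
merge s3(26) and 43: 69
Maximum depth reached is 3.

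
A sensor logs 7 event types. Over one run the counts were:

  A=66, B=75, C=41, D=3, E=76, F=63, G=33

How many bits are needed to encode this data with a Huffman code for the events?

956

Build the Huffman tree bottom-up:
D(3) + G(33) → 36
36 + C(41) → 77
F(63) + A(66) → 129
B(75) + E(76) → 151
77 + 129 → 206
151 + 206 → 357
The encoded length is the sum of every internal node's weight: 36 + 77 + 129 + 151 + 206 + 357 = 956 bits.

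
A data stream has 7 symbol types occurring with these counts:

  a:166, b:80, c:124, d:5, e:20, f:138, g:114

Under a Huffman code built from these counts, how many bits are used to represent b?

Build the tree from the bottom:
merge d(5) and e(20): 25
merge 25 and b(80): 105
merge 105 and g(114): 219
merge c(124) and f(138): 262
merge a(166) and 219: 385
merge 262 and 385: 647
b sits 4 levels below the root, so its codeword is 4 bits.

4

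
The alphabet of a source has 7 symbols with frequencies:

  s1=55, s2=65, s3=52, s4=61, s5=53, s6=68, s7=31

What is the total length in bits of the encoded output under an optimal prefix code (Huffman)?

Greedily combine the two least-frequent nodes:
s7(31) + s3(52) → 83
s5(53) + s1(55) → 108
s4(61) + s2(65) → 126
s6(68) + 83 → 151
108 + 126 → 234
151 + 234 → 385
Total encoded bits = sum of merged weights = 83 + 108 + 126 + 151 + 234 + 385 = 1087.

1087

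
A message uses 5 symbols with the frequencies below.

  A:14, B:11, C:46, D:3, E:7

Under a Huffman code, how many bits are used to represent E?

4

Repeatedly merge the two smallest:
merge D(3) and E(7): 10
merge 10 and B(11): 21
merge A(14) and 21: 35
merge 35 and C(46): 81
E sits 4 levels below the root, so its codeword is 4 bits.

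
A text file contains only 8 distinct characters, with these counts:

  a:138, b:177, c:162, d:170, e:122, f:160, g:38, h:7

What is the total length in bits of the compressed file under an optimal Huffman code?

Merge the two smallest weights repeatedly:
combine h(7), g(38) → 45
combine 45, e(122) → 167
combine a(138), f(160) → 298
combine c(162), 167 → 329
combine d(170), b(177) → 347
combine 298, 329 → 627
combine 347, 627 → 974
Total encoded bits = sum of merged weights = 45 + 167 + 298 + 329 + 347 + 627 + 974 = 2787.

2787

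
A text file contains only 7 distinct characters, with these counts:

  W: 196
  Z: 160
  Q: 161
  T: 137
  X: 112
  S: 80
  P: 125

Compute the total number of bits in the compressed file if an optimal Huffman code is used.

2717

Merge the two smallest weights repeatedly:
S(80) + X(112) → 192
P(125) + T(137) → 262
Z(160) + Q(161) → 321
192 + W(196) → 388
262 + 321 → 583
388 + 583 → 971
Each symbol's bit-cost is frequency × depth; summing gives 2717 bits (equivalently 192 + 262 + 321 + 388 + 583 + 971).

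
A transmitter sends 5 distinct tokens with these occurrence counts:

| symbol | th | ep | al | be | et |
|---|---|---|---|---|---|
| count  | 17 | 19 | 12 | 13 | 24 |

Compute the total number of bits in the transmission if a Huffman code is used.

Merge the two smallest weights repeatedly:
al(12) + be(13) → 25
th(17) + ep(19) → 36
et(24) + 25 → 49
36 + 49 → 85
Each symbol's bit-cost is frequency × depth; summing gives 195 bits (equivalently 25 + 36 + 49 + 85).

195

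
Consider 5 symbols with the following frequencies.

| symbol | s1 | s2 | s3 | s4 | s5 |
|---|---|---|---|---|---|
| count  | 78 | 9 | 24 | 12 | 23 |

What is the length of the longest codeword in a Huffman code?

Merge the two lowest-weight nodes at each step:
combine s2(9), s4(12) → 21
combine 21, s5(23) → 44
combine s3(24), 44 → 68
combine 68, s1(78) → 146
The rarest symbols sit at the bottom; the longest codeword is 4 bits.

4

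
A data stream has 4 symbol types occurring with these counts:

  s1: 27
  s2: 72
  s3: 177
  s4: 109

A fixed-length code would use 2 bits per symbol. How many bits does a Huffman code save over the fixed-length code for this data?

Fixed-length: 2 bits × 385 symbols = 770 bits.
Huffman merges:
combine s1(27), s2(72) → 99
combine 99, s4(109) → 208
combine s3(177), 208 → 385
Huffman total = 99 + 208 + 385 = 692 bits.
Saving = 770 − 692 = 78 bits.

78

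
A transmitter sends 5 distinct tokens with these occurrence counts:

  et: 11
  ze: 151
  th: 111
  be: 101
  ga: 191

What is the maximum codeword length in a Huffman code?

3

Merge the two lowest-weight nodes at each step:
et(11) + be(101) → 112
th(111) + 112 → 223
ze(151) + ga(191) → 342
223 + 342 → 565
The first pair merged (et, be) ends up deepest, at depth 3.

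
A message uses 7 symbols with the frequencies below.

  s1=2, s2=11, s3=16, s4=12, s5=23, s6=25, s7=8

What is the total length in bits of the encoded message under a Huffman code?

Build the Huffman tree bottom-up:
s1(2) + s7(8) → 10
10 + s2(11) → 21
s4(12) + s3(16) → 28
21 + s5(23) → 44
s6(25) + 28 → 53
44 + 53 → 97
Total encoded bits = sum of merged weights = 10 + 21 + 28 + 44 + 53 + 97 = 253.

253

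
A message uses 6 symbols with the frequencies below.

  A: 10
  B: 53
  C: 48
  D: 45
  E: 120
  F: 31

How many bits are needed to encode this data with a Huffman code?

722

Greedily combine the two least-frequent nodes:
combine A(10), F(31) → 41
combine 41, D(45) → 86
combine C(48), B(53) → 101
combine 86, 101 → 187
combine E(120), 187 → 307
The encoded length is the sum of every internal node's weight: 41 + 86 + 101 + 187 + 307 = 722 bits.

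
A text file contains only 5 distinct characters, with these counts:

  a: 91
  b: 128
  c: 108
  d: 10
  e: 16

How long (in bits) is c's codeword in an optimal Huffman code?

Build the tree from the bottom:
combine d(10), e(16) → 26
combine 26, a(91) → 117
combine c(108), 117 → 225
combine b(128), 225 → 353
c's leaf is at depth 2, giving a 2-bit codeword.

2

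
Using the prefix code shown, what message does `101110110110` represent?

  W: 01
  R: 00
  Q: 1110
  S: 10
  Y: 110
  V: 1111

Read left to right; each codeword is recognised as soon as it completes (prefix code):
  10→S | 1110→Q | 110→Y | 110→Y
Decoded message: SQYY

SQYY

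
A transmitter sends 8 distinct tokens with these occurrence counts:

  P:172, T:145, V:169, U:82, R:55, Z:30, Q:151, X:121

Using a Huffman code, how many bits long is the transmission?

Build the Huffman tree bottom-up:
Z(30) + R(55) → 85
U(82) + 85 → 167
X(121) + T(145) → 266
Q(151) + 167 → 318
V(169) + P(172) → 341
266 + 318 → 584
341 + 584 → 925
Total encoded bits = sum of merged weights = 85 + 167 + 266 + 318 + 341 + 584 + 925 = 2686.

2686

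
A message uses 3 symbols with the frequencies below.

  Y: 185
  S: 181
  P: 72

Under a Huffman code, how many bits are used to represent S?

2

Build the tree from the bottom:
P(72) + S(181) → 253
Y(185) + 253 → 438
The subtree containing S is merged 2 times, so code length = 2.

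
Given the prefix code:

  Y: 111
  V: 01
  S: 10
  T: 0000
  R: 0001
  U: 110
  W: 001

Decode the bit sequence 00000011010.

Read left to right; each codeword is recognised as soon as it completes (prefix code):
  0000→T | 001→W | 10→S | 10→S
Decoded message: TWSS

TWSS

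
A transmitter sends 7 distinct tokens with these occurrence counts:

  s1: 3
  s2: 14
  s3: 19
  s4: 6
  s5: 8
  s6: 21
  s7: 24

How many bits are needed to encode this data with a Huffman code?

247

Merge the two smallest weights repeatedly:
combine s1(3), s4(6) → 9
combine s5(8), 9 → 17
combine s2(14), 17 → 31
combine s3(19), s6(21) → 40
combine s7(24), 31 → 55
combine 40, 55 → 95
Each symbol's bit-cost is frequency × depth; summing gives 247 bits (equivalently 9 + 17 + 31 + 40 + 55 + 95).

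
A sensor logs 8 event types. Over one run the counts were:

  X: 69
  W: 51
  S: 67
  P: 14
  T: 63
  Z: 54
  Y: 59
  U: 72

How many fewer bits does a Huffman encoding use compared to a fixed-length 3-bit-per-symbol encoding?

7

Fixed-length: 3 bits × 449 symbols = 1347 bits.
Huffman merges:
P(14) + W(51) → 65
Z(54) + Y(59) → 113
T(63) + 65 → 128
S(67) + X(69) → 136
U(72) + 113 → 185
128 + 136 → 264
185 + 264 → 449
Huffman total = 65 + 113 + 128 + 136 + 185 + 264 + 449 = 1340 bits.
Saving = 1347 − 1340 = 7 bits.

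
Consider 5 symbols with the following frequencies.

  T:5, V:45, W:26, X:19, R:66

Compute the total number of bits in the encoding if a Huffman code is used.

330

Merge the two smallest weights repeatedly:
T(5) + X(19) → 24
24 + W(26) → 50
V(45) + 50 → 95
R(66) + 95 → 161
Total encoded bits = sum of merged weights = 24 + 50 + 95 + 161 = 330.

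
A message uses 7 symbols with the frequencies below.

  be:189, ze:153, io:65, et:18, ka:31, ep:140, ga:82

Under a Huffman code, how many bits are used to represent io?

Huffman merges, smallest pair first:
combine et(18), ka(31) → 49
combine 49, io(65) → 114
combine ga(82), 114 → 196
combine ep(140), ze(153) → 293
combine be(189), 196 → 385
combine 293, 385 → 678
io sits 4 levels below the root, so its codeword is 4 bits.

4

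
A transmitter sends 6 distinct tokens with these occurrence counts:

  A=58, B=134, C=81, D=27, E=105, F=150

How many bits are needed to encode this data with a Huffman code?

1361

Build the Huffman tree bottom-up:
merge D(27) and A(58): 85
merge C(81) and 85: 166
merge E(105) and B(134): 239
merge F(150) and 166: 316
merge 239 and 316: 555
Each symbol's bit-cost is frequency × depth; summing gives 1361 bits (equivalently 85 + 166 + 239 + 316 + 555).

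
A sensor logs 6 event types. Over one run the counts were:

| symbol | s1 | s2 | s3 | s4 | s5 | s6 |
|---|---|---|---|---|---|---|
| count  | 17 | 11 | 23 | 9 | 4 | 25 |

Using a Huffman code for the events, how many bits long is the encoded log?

Merge the two smallest weights repeatedly:
s5(4) + s4(9) → 13
s2(11) + 13 → 24
s1(17) + s3(23) → 40
24 + s6(25) → 49
40 + 49 → 89
Total encoded bits = sum of merged weights = 13 + 24 + 40 + 49 + 89 = 215.

215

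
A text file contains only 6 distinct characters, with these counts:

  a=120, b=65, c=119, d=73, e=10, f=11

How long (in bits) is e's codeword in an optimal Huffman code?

4

Repeatedly merge the two smallest:
combine e(10), f(11) → 21
combine 21, b(65) → 86
combine d(73), 86 → 159
combine c(119), a(120) → 239
combine 159, 239 → 398
e's leaf is at depth 4, giving a 4-bit codeword.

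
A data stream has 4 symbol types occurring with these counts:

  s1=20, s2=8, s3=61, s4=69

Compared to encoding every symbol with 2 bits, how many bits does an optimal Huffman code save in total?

Fixed-length: 2 bits × 158 symbols = 316 bits.
Huffman merges:
s2(8) + s1(20) → 28
28 + s3(61) → 89
s4(69) + 89 → 158
Huffman total = 28 + 89 + 158 = 275 bits.
Saving = 316 − 275 = 41 bits.

41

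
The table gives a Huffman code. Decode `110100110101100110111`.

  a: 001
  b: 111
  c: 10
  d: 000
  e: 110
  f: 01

Read left to right; each codeword is recognised as soon as it completes (prefix code):
  110→e | 10→c | 01→f | 10→c | 10→c | 110→e | 01→f | 10→c | 111→b
Decoded message: ecfccefcb

ecfccefcb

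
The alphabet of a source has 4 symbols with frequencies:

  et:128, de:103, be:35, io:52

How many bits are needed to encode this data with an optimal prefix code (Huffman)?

Greedily combine the two least-frequent nodes:
be(35) + io(52) → 87
87 + de(103) → 190
et(128) + 190 → 318
The encoded length is the sum of every internal node's weight: 87 + 190 + 318 = 595 bits.

595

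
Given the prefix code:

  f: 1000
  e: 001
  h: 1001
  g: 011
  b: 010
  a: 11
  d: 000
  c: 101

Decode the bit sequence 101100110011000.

Read left to right; each codeword is recognised as soon as it completes (prefix code):
  101→c | 1001→h | 1001→h | 1000→f
Decoded message: chhf

chhf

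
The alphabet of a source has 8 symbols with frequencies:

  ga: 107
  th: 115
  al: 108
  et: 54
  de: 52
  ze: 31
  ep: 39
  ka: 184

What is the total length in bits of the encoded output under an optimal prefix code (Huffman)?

Greedily combine the two least-frequent nodes:
merge ze(31) and ep(39): 70
merge de(52) and et(54): 106
merge 70 and 106: 176
merge ga(107) and al(108): 215
merge th(115) and 176: 291
merge ka(184) and 215: 399
merge 291 and 399: 690
Each symbol's bit-cost is frequency × depth; summing gives 1947 bits (equivalently 70 + 106 + 176 + 215 + 291 + 399 + 690).

1947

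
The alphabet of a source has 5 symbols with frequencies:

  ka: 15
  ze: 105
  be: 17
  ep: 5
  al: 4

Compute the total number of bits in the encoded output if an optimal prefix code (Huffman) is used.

220

Merge the two smallest weights repeatedly:
combine al(4), ep(5) → 9
combine 9, ka(15) → 24
combine be(17), 24 → 41
combine 41, ze(105) → 146
The encoded length is the sum of every internal node's weight: 9 + 24 + 41 + 146 = 220 bits.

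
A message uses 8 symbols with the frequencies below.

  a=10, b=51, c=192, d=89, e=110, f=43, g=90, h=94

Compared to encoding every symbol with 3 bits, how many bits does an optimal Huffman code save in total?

Fixed-length: 3 bits × 679 symbols = 2037 bits.
Huffman merges:
combine a(10), f(43) → 53
combine b(51), 53 → 104
combine d(89), g(90) → 179
combine h(94), 104 → 198
combine e(110), 179 → 289
combine c(192), 198 → 390
combine 289, 390 → 679
Huffman total = 53 + 104 + 179 + 198 + 289 + 390 + 679 = 1892 bits.
Saving = 2037 − 1892 = 145 bits.

145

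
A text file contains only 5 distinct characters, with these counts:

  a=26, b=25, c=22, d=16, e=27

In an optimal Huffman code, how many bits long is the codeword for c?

3

Repeatedly merge the two smallest:
merge d(16) and c(22): 38
merge b(25) and a(26): 51
merge e(27) and 38: 65
merge 51 and 65: 116
The subtree containing c is merged 3 times, so code length = 3.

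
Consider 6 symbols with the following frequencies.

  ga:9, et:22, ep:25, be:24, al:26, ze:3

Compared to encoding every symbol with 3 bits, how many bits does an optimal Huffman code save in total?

63

Fixed-length: 3 bits × 109 symbols = 327 bits.
Huffman merges:
ze(3) + ga(9) → 12
12 + et(22) → 34
be(24) + ep(25) → 49
al(26) + 34 → 60
49 + 60 → 109
Huffman total = 12 + 34 + 49 + 60 + 109 = 264 bits.
Saving = 327 − 264 = 63 bits.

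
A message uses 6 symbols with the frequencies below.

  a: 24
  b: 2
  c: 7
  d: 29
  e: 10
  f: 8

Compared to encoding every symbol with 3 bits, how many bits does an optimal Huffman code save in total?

Fixed-length: 3 bits × 80 symbols = 240 bits.
Huffman merges:
b(2) + c(7) → 9
f(8) + 9 → 17
e(10) + 17 → 27
a(24) + 27 → 51
d(29) + 51 → 80
Huffman total = 9 + 17 + 27 + 51 + 80 = 184 bits.
Saving = 240 − 184 = 56 bits.

56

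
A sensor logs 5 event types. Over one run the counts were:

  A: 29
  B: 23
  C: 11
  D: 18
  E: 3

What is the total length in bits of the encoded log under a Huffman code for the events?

Greedily combine the two least-frequent nodes:
merge E(3) and C(11): 14
merge 14 and D(18): 32
merge B(23) and A(29): 52
merge 32 and 52: 84
The encoded length is the sum of every internal node's weight: 14 + 32 + 52 + 84 = 182 bits.

182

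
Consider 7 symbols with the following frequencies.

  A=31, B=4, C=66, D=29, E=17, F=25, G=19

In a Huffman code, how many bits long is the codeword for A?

Build the tree from the bottom:
merge B(4) and E(17): 21
merge G(19) and 21: 40
merge F(25) and D(29): 54
merge A(31) and 40: 71
merge 54 and C(66): 120
merge 71 and 120: 191
A sits 2 levels below the root, so its codeword is 2 bits.

2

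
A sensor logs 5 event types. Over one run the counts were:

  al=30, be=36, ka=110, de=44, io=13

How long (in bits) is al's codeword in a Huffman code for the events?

4

Build the tree from the bottom:
combine io(13), al(30) → 43
combine be(36), 43 → 79
combine de(44), 79 → 123
combine ka(110), 123 → 233
The subtree containing al is merged 4 times, so code length = 4.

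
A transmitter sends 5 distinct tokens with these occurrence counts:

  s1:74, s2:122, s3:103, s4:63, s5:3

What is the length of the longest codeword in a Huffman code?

3

Merge the two lowest-weight nodes at each step:
combine s5(3), s4(63) → 66
combine 66, s1(74) → 140
combine s3(103), s2(122) → 225
combine 140, 225 → 365
The first pair merged (s5, s4) ends up deepest, at depth 3.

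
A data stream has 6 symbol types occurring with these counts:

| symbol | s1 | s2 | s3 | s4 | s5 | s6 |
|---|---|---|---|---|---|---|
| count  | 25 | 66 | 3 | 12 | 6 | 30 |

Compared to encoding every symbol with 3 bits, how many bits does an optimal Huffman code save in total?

132

Fixed-length: 3 bits × 142 symbols = 426 bits.
Huffman merges:
combine s3(3), s5(6) → 9
combine 9, s4(12) → 21
combine 21, s1(25) → 46
combine s6(30), 46 → 76
combine s2(66), 76 → 142
Huffman total = 9 + 21 + 46 + 76 + 142 = 294 bits.
Saving = 426 − 294 = 132 bits.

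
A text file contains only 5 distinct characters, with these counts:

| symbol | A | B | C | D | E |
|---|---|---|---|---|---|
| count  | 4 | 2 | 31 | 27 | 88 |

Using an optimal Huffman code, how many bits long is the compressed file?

255

Greedily combine the two least-frequent nodes:
B(2) + A(4) → 6
6 + D(27) → 33
C(31) + 33 → 64
64 + E(88) → 152
The encoded length is the sum of every internal node's weight: 6 + 33 + 64 + 152 = 255 bits.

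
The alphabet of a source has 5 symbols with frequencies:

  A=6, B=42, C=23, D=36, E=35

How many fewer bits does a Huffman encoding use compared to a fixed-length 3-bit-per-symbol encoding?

Fixed-length: 3 bits × 142 symbols = 426 bits.
Huffman merges:
combine A(6), C(23) → 29
combine 29, E(35) → 64
combine D(36), B(42) → 78
combine 64, 78 → 142
Huffman total = 29 + 64 + 78 + 142 = 313 bits.
Saving = 426 − 313 = 113 bits.

113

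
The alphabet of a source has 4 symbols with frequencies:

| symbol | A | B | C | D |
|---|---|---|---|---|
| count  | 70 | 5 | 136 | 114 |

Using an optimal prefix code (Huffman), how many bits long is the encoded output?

589

Merge the two smallest weights repeatedly:
merge B(5) and A(70): 75
merge 75 and D(114): 189
merge C(136) and 189: 325
The encoded length is the sum of every internal node's weight: 75 + 189 + 325 = 589 bits.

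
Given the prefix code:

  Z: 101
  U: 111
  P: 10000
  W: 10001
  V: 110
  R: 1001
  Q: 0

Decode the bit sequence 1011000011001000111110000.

Read left to right; each codeword is recognised as soon as it completes (prefix code):
  101→Z | 10000→P | 110→V | 0→Q | 10001→W | 111→U | 10000→P
Decoded message: ZPVQWUP

ZPVQWUP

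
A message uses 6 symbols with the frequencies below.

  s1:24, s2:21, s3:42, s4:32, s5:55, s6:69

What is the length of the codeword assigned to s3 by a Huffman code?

3

Huffman merges, smallest pair first:
s2(21) + s1(24) → 45
s4(32) + s3(42) → 74
45 + s5(55) → 100
s6(69) + 74 → 143
100 + 143 → 243
s3 sits 3 levels below the root, so its codeword is 3 bits.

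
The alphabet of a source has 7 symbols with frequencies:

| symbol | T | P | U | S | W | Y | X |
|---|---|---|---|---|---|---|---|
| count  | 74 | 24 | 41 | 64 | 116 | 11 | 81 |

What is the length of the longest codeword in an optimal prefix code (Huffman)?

4

Merge the two lowest-weight nodes at each step:
merge Y(11) and P(24): 35
merge 35 and U(41): 76
merge S(64) and T(74): 138
merge 76 and X(81): 157
merge W(116) and 138: 254
merge 157 and 254: 411
Maximum depth reached is 4.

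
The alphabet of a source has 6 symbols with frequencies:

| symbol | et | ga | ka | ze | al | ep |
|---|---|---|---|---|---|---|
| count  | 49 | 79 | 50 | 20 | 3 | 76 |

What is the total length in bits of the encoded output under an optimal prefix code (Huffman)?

Build the Huffman tree bottom-up:
al(3) + ze(20) → 23
23 + et(49) → 72
ka(50) + 72 → 122
ep(76) + ga(79) → 155
122 + 155 → 277
The encoded length is the sum of every internal node's weight: 23 + 72 + 122 + 155 + 277 = 649 bits.

649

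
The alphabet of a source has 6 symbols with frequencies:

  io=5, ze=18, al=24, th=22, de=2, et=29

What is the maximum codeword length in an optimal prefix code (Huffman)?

Merge the two lowest-weight nodes at each step:
combine de(2), io(5) → 7
combine 7, ze(18) → 25
combine th(22), al(24) → 46
combine 25, et(29) → 54
combine 46, 54 → 100
Maximum depth reached is 4.

4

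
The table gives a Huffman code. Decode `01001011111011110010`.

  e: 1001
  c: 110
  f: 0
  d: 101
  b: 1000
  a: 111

fefacaef

Read left to right; each codeword is recognised as soon as it completes (prefix code):
  0→f | 1001→e | 0→f | 111→a | 110→c | 111→a | 1001→e | 0→f
Decoded message: fefacaef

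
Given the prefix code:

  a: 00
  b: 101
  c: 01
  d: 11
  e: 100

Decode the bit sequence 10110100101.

bbab

Read left to right; each codeword is recognised as soon as it completes (prefix code):
  101→b | 101→b | 00→a | 101→b
Decoded message: bbab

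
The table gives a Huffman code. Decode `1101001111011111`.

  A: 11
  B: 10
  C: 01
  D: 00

ACDAACAA

Read left to right; each codeword is recognised as soon as it completes (prefix code):
  11→A | 01→C | 00→D | 11→A | 11→A | 01→C | 11→A | 11→A
Decoded message: ACDAACAA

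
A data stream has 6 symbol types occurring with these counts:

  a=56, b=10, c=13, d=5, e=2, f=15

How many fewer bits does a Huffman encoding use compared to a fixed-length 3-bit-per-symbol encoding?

Fixed-length: 3 bits × 101 symbols = 303 bits.
Huffman merges:
e(2) + d(5) → 7
7 + b(10) → 17
c(13) + f(15) → 28
17 + 28 → 45
45 + a(56) → 101
Huffman total = 7 + 17 + 28 + 45 + 101 = 198 bits.
Saving = 303 − 198 = 105 bits.

105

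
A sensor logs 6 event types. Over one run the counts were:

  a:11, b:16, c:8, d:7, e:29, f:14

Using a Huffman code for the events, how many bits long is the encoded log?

210

Greedily combine the two least-frequent nodes:
combine d(7), c(8) → 15
combine a(11), f(14) → 25
combine 15, b(16) → 31
combine 25, e(29) → 54
combine 31, 54 → 85
The encoded length is the sum of every internal node's weight: 15 + 25 + 31 + 54 + 85 = 210 bits.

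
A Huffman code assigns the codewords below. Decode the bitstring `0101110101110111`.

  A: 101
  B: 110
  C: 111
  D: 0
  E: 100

DABABC

Read left to right; each codeword is recognised as soon as it completes (prefix code):
  0→D | 101→A | 110→B | 101→A | 110→B | 111→C
Decoded message: DABABC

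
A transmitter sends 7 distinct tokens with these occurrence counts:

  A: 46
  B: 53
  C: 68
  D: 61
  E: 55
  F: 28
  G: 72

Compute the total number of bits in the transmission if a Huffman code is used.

1077

Greedily combine the two least-frequent nodes:
F(28) + A(46) → 74
B(53) + E(55) → 108
D(61) + C(68) → 129
G(72) + 74 → 146
108 + 129 → 237
146 + 237 → 383
Total encoded bits = sum of merged weights = 74 + 108 + 129 + 146 + 237 + 383 = 1077.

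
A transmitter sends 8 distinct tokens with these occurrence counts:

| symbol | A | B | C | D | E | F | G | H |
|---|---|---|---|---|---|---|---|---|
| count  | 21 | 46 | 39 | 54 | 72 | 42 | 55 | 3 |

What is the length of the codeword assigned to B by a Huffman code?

3

Build the tree from the bottom:
combine H(3), A(21) → 24
combine 24, C(39) → 63
combine F(42), B(46) → 88
combine D(54), G(55) → 109
combine 63, E(72) → 135
combine 88, 109 → 197
combine 135, 197 → 332
B sits 3 levels below the root, so its codeword is 3 bits.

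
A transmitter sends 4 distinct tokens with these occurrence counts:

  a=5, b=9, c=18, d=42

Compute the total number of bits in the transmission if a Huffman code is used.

Build the Huffman tree bottom-up:
a(5) + b(9) → 14
14 + c(18) → 32
32 + d(42) → 74
The encoded length is the sum of every internal node's weight: 14 + 32 + 74 = 120 bits.

120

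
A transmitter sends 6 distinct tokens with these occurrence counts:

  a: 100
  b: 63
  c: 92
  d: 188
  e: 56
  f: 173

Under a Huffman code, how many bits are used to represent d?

Repeatedly merge the two smallest:
combine e(56), b(63) → 119
combine c(92), a(100) → 192
combine 119, f(173) → 292
combine d(188), 192 → 380
combine 292, 380 → 672
d's leaf is at depth 2, giving a 2-bit codeword.

2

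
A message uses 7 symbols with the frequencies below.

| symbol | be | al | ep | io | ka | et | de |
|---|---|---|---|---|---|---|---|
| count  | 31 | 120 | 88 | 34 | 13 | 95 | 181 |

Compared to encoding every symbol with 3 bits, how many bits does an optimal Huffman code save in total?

274

Fixed-length: 3 bits × 562 symbols = 1686 bits.
Huffman merges:
merge ka(13) and be(31): 44
merge io(34) and 44: 78
merge 78 and ep(88): 166
merge et(95) and al(120): 215
merge 166 and de(181): 347
merge 215 and 347: 562
Huffman total = 44 + 78 + 166 + 215 + 347 + 562 = 1412 bits.
Saving = 1686 − 1412 = 274 bits.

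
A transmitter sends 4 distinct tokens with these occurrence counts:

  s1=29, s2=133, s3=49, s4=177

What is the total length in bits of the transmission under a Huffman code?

Build the Huffman tree bottom-up:
merge s1(29) and s3(49): 78
merge 78 and s2(133): 211
merge s4(177) and 211: 388
Total encoded bits = sum of merged weights = 78 + 211 + 388 = 677.

677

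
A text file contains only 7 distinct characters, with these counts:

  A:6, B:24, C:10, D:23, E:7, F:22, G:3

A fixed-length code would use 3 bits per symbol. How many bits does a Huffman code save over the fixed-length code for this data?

44

Fixed-length: 3 bits × 95 symbols = 285 bits.
Huffman merges:
merge G(3) and A(6): 9
merge E(7) and 9: 16
merge C(10) and 16: 26
merge F(22) and D(23): 45
merge B(24) and 26: 50
merge 45 and 50: 95
Huffman total = 9 + 16 + 26 + 45 + 50 + 95 = 241 bits.
Saving = 285 − 241 = 44 bits.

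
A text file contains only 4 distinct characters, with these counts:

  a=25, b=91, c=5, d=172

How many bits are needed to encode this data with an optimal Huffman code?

Greedily combine the two least-frequent nodes:
combine c(5), a(25) → 30
combine 30, b(91) → 121
combine 121, d(172) → 293
Each symbol's bit-cost is frequency × depth; summing gives 444 bits (equivalently 30 + 121 + 293).

444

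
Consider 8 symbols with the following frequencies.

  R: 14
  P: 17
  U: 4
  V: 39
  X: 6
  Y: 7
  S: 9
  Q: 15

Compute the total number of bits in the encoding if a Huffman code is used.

Merge the two smallest weights repeatedly:
merge U(4) and X(6): 10
merge Y(7) and S(9): 16
merge 10 and R(14): 24
merge Q(15) and 16: 31
merge P(17) and 24: 41
merge 31 and V(39): 70
merge 41 and 70: 111
Total encoded bits = sum of merged weights = 10 + 16 + 24 + 31 + 41 + 70 + 111 = 303.

303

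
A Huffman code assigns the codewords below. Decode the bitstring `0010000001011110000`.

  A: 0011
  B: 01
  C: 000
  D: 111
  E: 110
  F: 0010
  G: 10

FCFDGC

Read left to right; each codeword is recognised as soon as it completes (prefix code):
  0010→F | 000→C | 0010→F | 111→D | 10→G | 000→C
Decoded message: FCFDGC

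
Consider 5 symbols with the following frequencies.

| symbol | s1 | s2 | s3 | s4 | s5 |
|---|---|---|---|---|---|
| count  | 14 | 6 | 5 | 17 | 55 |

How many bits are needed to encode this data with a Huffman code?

175

Greedily combine the two least-frequent nodes:
merge s3(5) and s2(6): 11
merge 11 and s1(14): 25
merge s4(17) and 25: 42
merge 42 and s5(55): 97
Each symbol's bit-cost is frequency × depth; summing gives 175 bits (equivalently 11 + 25 + 42 + 97).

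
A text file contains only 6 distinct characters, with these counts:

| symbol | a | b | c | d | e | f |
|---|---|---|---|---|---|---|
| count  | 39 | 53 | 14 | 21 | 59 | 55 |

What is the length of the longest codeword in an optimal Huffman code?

Merge the two lowest-weight nodes at each step:
merge c(14) and d(21): 35
merge 35 and a(39): 74
merge b(53) and f(55): 108
merge e(59) and 74: 133
merge 108 and 133: 241
The rarest symbols sit at the bottom; the longest codeword is 4 bits.

4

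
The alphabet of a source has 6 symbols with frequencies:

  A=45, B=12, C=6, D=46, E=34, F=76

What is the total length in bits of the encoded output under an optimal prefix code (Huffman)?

508

Greedily combine the two least-frequent nodes:
merge C(6) and B(12): 18
merge 18 and E(34): 52
merge A(45) and D(46): 91
merge 52 and F(76): 128
merge 91 and 128: 219
Total encoded bits = sum of merged weights = 18 + 52 + 91 + 128 + 219 = 508.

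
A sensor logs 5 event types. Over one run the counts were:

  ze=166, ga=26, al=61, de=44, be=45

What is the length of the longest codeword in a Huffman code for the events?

Merge the two lowest-weight nodes at each step:
ga(26) + de(44) → 70
be(45) + al(61) → 106
70 + 106 → 176
ze(166) + 176 → 342
The first pair merged (ga, de) ends up deepest, at depth 3.

3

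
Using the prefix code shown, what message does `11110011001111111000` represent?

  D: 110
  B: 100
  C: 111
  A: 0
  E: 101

CBDACCBA

Read left to right; each codeword is recognised as soon as it completes (prefix code):
  111→C | 100→B | 110→D | 0→A | 111→C | 111→C | 100→B | 0→A
Decoded message: CBDACCBA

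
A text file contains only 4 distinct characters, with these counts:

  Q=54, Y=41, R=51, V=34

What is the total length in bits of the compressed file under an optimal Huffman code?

Build the Huffman tree bottom-up:
combine V(34), Y(41) → 75
combine R(51), Q(54) → 105
combine 75, 105 → 180
The encoded length is the sum of every internal node's weight: 75 + 105 + 180 = 360 bits.

360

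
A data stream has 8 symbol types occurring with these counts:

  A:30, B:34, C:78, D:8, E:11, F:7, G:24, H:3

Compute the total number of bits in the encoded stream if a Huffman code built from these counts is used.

486

Build the Huffman tree bottom-up:
merge H(3) and F(7): 10
merge D(8) and 10: 18
merge E(11) and 18: 29
merge G(24) and 29: 53
merge A(30) and B(34): 64
merge 53 and 64: 117
merge C(78) and 117: 195
Each symbol's bit-cost is frequency × depth; summing gives 486 bits (equivalently 10 + 18 + 29 + 53 + 64 + 117 + 195).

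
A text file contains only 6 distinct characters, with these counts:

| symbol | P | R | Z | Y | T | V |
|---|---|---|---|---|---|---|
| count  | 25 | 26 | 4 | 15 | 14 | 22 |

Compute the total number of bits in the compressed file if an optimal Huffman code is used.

Build the Huffman tree bottom-up:
Z(4) + T(14) → 18
Y(15) + 18 → 33
V(22) + P(25) → 47
R(26) + 33 → 59
47 + 59 → 106
The encoded length is the sum of every internal node's weight: 18 + 33 + 47 + 59 + 106 = 263 bits.

263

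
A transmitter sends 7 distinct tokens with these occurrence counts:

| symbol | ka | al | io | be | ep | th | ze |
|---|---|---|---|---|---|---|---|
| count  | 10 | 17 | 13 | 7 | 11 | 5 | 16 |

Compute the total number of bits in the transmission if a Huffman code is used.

216

Merge the two smallest weights repeatedly:
combine th(5), be(7) → 12
combine ka(10), ep(11) → 21
combine 12, io(13) → 25
combine ze(16), al(17) → 33
combine 21, 25 → 46
combine 33, 46 → 79
Each symbol's bit-cost is frequency × depth; summing gives 216 bits (equivalently 12 + 21 + 25 + 33 + 46 + 79).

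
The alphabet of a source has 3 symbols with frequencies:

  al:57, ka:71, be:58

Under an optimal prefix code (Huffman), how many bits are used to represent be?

2

Repeatedly merge the two smallest:
combine al(57), be(58) → 115
combine ka(71), 115 → 186
be's leaf is at depth 2, giving a 2-bit codeword.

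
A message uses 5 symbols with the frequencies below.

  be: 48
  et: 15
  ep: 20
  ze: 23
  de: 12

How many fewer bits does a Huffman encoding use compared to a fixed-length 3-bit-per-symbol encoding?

Fixed-length: 3 bits × 118 symbols = 354 bits.
Huffman merges:
combine de(12), et(15) → 27
combine ep(20), ze(23) → 43
combine 27, 43 → 70
combine be(48), 70 → 118
Huffman total = 27 + 43 + 70 + 118 = 258 bits.
Saving = 354 − 258 = 96 bits.

96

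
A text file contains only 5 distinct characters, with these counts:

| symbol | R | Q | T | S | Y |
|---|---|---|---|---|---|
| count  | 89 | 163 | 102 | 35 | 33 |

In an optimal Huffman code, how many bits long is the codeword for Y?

Build the tree from the bottom:
Y(33) + S(35) → 68
68 + R(89) → 157
T(102) + 157 → 259
Q(163) + 259 → 422
The subtree containing Y is merged 4 times, so code length = 4.

4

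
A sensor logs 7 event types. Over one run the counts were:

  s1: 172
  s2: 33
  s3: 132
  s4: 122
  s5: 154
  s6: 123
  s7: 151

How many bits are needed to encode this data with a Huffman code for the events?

2489

Build the Huffman tree bottom-up:
s2(33) + s4(122) → 155
s6(123) + s3(132) → 255
s7(151) + s5(154) → 305
155 + s1(172) → 327
255 + 305 → 560
327 + 560 → 887
Total encoded bits = sum of merged weights = 155 + 255 + 305 + 327 + 560 + 887 = 2489.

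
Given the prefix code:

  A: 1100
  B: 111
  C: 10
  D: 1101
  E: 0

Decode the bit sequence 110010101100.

ACCA

Read left to right; each codeword is recognised as soon as it completes (prefix code):
  1100→A | 10→C | 10→C | 1100→A
Decoded message: ACCA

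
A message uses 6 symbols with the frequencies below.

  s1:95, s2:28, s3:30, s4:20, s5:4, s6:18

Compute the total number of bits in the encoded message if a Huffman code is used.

Greedily combine the two least-frequent nodes:
s5(4) + s6(18) → 22
s4(20) + 22 → 42
s2(28) + s3(30) → 58
42 + 58 → 100
s1(95) + 100 → 195
Each symbol's bit-cost is frequency × depth; summing gives 417 bits (equivalently 22 + 42 + 58 + 100 + 195).

417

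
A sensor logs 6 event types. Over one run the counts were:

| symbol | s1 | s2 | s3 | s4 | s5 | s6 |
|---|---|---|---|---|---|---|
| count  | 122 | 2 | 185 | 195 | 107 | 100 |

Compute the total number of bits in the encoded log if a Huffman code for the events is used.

1733

Build the Huffman tree bottom-up:
combine s2(2), s6(100) → 102
combine 102, s5(107) → 209
combine s1(122), s3(185) → 307
combine s4(195), 209 → 404
combine 307, 404 → 711
Each symbol's bit-cost is frequency × depth; summing gives 1733 bits (equivalently 102 + 209 + 307 + 404 + 711).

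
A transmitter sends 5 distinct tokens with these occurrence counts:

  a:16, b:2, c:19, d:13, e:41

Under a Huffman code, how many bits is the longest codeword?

Merge the two lowest-weight nodes at each step:
merge b(2) and d(13): 15
merge 15 and a(16): 31
merge c(19) and 31: 50
merge e(41) and 50: 91
The rarest symbols sit at the bottom; the longest codeword is 4 bits.

4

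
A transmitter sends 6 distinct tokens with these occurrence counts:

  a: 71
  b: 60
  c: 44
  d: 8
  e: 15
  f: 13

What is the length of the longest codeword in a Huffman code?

Merge the two lowest-weight nodes at each step:
combine d(8), f(13) → 21
combine e(15), 21 → 36
combine 36, c(44) → 80
combine b(60), a(71) → 131
combine 80, 131 → 211
Maximum depth reached is 4.

4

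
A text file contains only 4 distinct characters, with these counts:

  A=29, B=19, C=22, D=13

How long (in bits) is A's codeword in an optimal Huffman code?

2

Huffman merges, smallest pair first:
merge D(13) and B(19): 32
merge C(22) and A(29): 51
merge 32 and 51: 83
A sits 2 levels below the root, so its codeword is 2 bits.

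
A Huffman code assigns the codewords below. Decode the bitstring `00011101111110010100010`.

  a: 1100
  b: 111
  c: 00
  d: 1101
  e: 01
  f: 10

cedbaffcf

Read left to right; each codeword is recognised as soon as it completes (prefix code):
  00→c | 01→e | 1101→d | 111→b | 1100→a | 10→f | 10→f | 00→c | 10→f
Decoded message: cedbaffcf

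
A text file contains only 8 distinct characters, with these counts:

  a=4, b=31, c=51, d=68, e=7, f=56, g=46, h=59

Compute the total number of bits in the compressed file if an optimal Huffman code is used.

Merge the two smallest weights repeatedly:
merge a(4) and e(7): 11
merge 11 and b(31): 42
merge 42 and g(46): 88
merge c(51) and f(56): 107
merge h(59) and d(68): 127
merge 88 and 107: 195
merge 127 and 195: 322
Each symbol's bit-cost is frequency × depth; summing gives 892 bits (equivalently 11 + 42 + 88 + 107 + 127 + 195 + 322).

892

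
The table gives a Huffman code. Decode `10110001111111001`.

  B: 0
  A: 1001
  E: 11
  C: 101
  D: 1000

CDEEEA

Read left to right; each codeword is recognised as soon as it completes (prefix code):
  101→C | 1000→D | 11→E | 11→E | 11→E | 1001→A
Decoded message: CDEEEA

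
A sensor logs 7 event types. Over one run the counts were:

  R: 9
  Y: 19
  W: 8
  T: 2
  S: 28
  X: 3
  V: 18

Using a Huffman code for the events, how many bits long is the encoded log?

Build the Huffman tree bottom-up:
T(2) + X(3) → 5
5 + W(8) → 13
R(9) + 13 → 22
V(18) + Y(19) → 37
22 + S(28) → 50
37 + 50 → 87
Total encoded bits = sum of merged weights = 5 + 13 + 22 + 37 + 50 + 87 = 214.

214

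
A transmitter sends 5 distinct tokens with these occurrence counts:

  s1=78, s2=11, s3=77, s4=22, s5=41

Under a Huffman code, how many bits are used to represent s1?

1

Huffman merges, smallest pair first:
s2(11) + s4(22) → 33
33 + s5(41) → 74
74 + s3(77) → 151
s1(78) + 151 → 229
s1 sits one level below the root: a 1-bit codeword.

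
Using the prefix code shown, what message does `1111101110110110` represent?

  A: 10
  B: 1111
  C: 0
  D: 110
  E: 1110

BAEDD

Read left to right; each codeword is recognised as soon as it completes (prefix code):
  1111→B | 10→A | 1110→E | 110→D | 110→D
Decoded message: BAEDD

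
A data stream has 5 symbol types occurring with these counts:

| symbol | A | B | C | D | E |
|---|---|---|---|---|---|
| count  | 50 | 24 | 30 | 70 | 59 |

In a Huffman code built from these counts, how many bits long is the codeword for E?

2

Huffman merges, smallest pair first:
combine B(24), C(30) → 54
combine A(50), 54 → 104
combine E(59), D(70) → 129
combine 104, 129 → 233
E's leaf is at depth 2, giving a 2-bit codeword.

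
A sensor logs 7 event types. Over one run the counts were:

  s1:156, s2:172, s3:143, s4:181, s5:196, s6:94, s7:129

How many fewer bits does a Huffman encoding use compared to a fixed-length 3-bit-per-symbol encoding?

196

Fixed-length: 3 bits × 1071 symbols = 3213 bits.
Huffman merges:
merge s6(94) and s7(129): 223
merge s3(143) and s1(156): 299
merge s2(172) and s4(181): 353
merge s5(196) and 223: 419
merge 299 and 353: 652
merge 419 and 652: 1071
Huffman total = 223 + 299 + 353 + 419 + 652 + 1071 = 3017 bits.
Saving = 3213 − 3017 = 196 bits.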